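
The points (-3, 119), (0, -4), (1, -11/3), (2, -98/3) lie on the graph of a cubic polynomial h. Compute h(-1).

-11/3

Write h(u) = au^3 + bu^2 + cu + d. Substituting each data point gives a linear system:
  -27a + 9b - 3c + d = 119
  d = -4
  a + b + c + d = -11/3
  8a + 4b + 2c + d = -98/3
Solving the system yields a = -5, b = 1/3, c = 5, d = -4.
So h(u) = -5u^3 + (1/3)u^2 + 5u - 4.
Then h(-1) = -11/3.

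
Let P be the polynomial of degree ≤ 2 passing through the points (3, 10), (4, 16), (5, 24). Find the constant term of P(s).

4

Write P(s) = as^2 + bs + c. Substituting each data point gives a linear system:
  9a + 3b + c = 10
  16a + 4b + c = 16
  25a + 5b + c = 24
Solving the system yields a = 1, b = -1, c = 4.
So P(s) = s^2 - s + 4.
The constant term is 4.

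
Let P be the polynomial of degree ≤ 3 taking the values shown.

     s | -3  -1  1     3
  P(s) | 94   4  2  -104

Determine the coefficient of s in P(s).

3

Write P(s) = as^3 + bs^2 + cs + d. Substituting each data point gives a linear system:
  -27a + 9b - 3c + d = 94
  -a + b - c + d = 4
  a + b + c + d = 2
  27a + 9b + 3c + d = -104
Solving the system yields a = -4, b = -1, c = 3, d = 4.
So P(s) = -4s^3 - s^2 + 3s + 4.
The coefficient of s is 3.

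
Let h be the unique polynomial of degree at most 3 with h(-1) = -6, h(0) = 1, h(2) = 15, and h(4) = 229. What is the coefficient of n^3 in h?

Write h(n) = an^3 + bn^2 + cn + d. Substituting each data point gives a linear system:
  -a + b - c + d = -6
  d = 1
  8a + 4b + 2c + d = 15
  64a + 16b + 4c + d = 229
Solving the system yields a = 5, b = -5, c = -3, d = 1.
So h(n) = 5n^3 - 5n^2 - 3n + 1.
The leading coefficient is 5.

5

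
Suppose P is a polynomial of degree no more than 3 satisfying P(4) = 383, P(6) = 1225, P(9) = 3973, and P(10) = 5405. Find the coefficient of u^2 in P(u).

Write P(u) = au^3 + bu^2 + cu + d. Substituting each data point gives a linear system:
  64a + 16b + 4c + d = 383
  216a + 36b + 6c + d = 1225
  729a + 81b + 9c + d = 3973
  1000a + 100b + 10c + d = 5405
Solving the system yields a = 5, b = 4, c = 1, d = -5.
So P(u) = 5u^3 + 4u^2 + u - 5.
The coefficient of u^2 is 4.

4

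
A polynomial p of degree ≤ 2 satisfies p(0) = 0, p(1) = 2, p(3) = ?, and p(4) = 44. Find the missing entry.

The 3 known points determine the degree-2 polynomial uniquely.
Write p(x) = ax^2 + bx + c. Substituting each data point gives a linear system:
  c = 0
  a + b + c = 2
  16a + 4b + c = 44
Solving the system yields a = 3, b = -1, c = 0.
So p(x) = 3x^2 - x.
Then p(3) = 24.

24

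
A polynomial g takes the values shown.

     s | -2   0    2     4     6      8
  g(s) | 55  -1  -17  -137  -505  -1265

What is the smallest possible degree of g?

3

Forward differences of the values at s = -2, 0, 2, 4, 6, 8:
  g  : 55  -1  -17  -137  -505  -1265
  Δ  : -56  -16  -120  -368  -760
  Δ^2: 40  -104  -248  -392
  Δ^3: -144  -144  -144
  Δ^4: 0  0
  Δ^5: 0
The third differences are constant (-144) and nonzero, while all higher differences vanish, so the minimal degree is 3.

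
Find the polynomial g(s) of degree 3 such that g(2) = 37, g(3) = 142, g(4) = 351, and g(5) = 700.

Using the Lagrange interpolation formula with nodes 2, 3, 4, 5:
  L_0(s) = (s - 3)(s - 4)(s - 5) / -6
  L_1(s) = (s - 2)(s - 4)(s - 5) / 2
  L_2(s) = (s - 2)(s - 3)(s - 5) / -2
  L_3(s) = (s - 2)(s - 3)(s - 4) / 6
Then g(s) = 37·L_0(s) + 142·L_1(s) + 351·L_2(s) + 700·L_3(s).
Expanding and collecting terms gives g(s) = 6s³ - 2s² + s - 5.
Check: g(3) = 142. ✓

g(s) = 6s^3 - 2s^2 + s - 5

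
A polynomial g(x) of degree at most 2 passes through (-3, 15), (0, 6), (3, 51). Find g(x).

g(x) = 3x^2 + 6x + 6

Write g(x) = ax^2 + bx + c. Substituting each data point gives a linear system:
  9a - 3b + c = 15
  c = 6
  9a + 3b + c = 51
Solving the system yields a = 3, b = 6, c = 6.
So g(x) = 3x^2 + 6x + 6.
Check: g(-3) = 15. ✓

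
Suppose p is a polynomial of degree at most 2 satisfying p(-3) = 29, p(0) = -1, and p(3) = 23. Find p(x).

Using the Lagrange interpolation formula with nodes -3, 0, 3:
  L_0(x) = x(x - 3) / 18
  L_1(x) = (x + 3)(x - 3) / -9
  L_2(x) = (x + 3)x / 18
Then p(x) = 29·L_0(x) - 1·L_1(x) + 23·L_2(x).
Expanding and collecting terms gives p(x) = 3x^2 - x - 1.
Check: p(3) = 23. ✓

p(x) = 3x^2 - x - 1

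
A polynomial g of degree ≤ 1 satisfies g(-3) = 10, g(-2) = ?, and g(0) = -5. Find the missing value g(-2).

The 2 known points determine the degree-1 polynomial uniquely.
Write g(u) = au + b. Substituting each data point gives a linear system:
  -3a + b = 10
  b = -5
Solving the system yields a = -5, b = -5.
So g(u) = -5u - 5.
Then g(-2) = 5.

5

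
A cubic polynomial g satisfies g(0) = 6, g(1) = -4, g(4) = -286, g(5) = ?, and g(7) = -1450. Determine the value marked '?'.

-544

The 4 known points determine the degree-3 polynomial uniquely.
Write g(x) = ax^3 + bx^2 + cx + d. Substituting each data point gives a linear system:
  d = 6
  a + b + c + d = -4
  64a + 16b + 4c + d = -286
  343a + 49b + 7c + d = -1450
Solving the system yields a = -4, b = -1, c = -5, d = 6.
So g(x) = -4x^3 - x^2 - 5x + 6.
Then g(5) = -544.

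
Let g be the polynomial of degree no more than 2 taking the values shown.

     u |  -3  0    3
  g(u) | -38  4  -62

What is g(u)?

Using the Lagrange interpolation formula with nodes -3, 0, 3:
  L_0(u) = u(u - 3) / 18
  L_1(u) = (u + 3)(u - 3) / -9
  L_2(u) = (u + 3)u / 18
Then g(u) = -38·L_0(u) + 4·L_1(u) - 62·L_2(u).
Expanding and collecting terms gives g(u) = -6u^2 - 4u + 4.
Check: g(-3) = -38. ✓

g(u) = -6u^2 - 4u + 4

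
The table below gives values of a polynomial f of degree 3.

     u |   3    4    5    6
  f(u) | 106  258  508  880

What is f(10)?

Forward differences of the values at u = 3, 4, 5, 6:
  f  : 106  258  508  880
  Δ  : 152  250  372
  Δ^2: 98  122
  Δ^3: 24
The third differences are constant, confirming degree 3.
Interpolating (Newton forward form) and evaluating at u = 10 gives f(10) = 4068.

4068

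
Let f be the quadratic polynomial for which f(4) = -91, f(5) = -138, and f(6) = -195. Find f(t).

Using the Lagrange interpolation formula with nodes 4, 5, 6:
  L_0(t) = (t - 5)(t - 6) / 2
  L_1(t) = (t - 4)(t - 6) / -1
  L_2(t) = (t - 4)(t - 5) / 2
Then f(t) = -91·L_0(t) - 138·L_1(t) - 195·L_2(t).
Expanding and collecting terms gives f(t) = -5t² - 2t - 3.
Check: f(4) = -91. ✓

f(t) = -5t^2 - 2t - 3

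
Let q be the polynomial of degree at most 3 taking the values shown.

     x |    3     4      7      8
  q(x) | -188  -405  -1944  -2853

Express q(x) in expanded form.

q(x) = -5x^3 - 4x^2 - 4x - 5

Write q(x) = ax^3 + bx^2 + cx + d. Substituting each data point gives a linear system:
  27a + 9b + 3c + d = -188
  64a + 16b + 4c + d = -405
  343a + 49b + 7c + d = -1944
  512a + 64b + 8c + d = -2853
Solving the system yields a = -5, b = -4, c = -4, d = -5.
So q(x) = -5x³ - 4x² - 4x - 5.
Check: q(8) = -2853. ✓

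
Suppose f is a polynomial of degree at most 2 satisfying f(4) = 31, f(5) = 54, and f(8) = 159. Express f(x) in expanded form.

Write f(x) = ax^2 + bx + c. Substituting each data point gives a linear system:
  16a + 4b + c = 31
  25a + 5b + c = 54
  64a + 8b + c = 159
Solving the system yields a = 3, b = -4, c = -1.
So f(x) = 3x² - 4x - 1.
Check: f(5) = 54. ✓

f(x) = 3x^2 - 4x - 1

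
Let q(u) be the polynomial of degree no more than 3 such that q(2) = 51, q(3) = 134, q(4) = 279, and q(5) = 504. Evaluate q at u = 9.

Write q(u) = au^3 + bu^2 + cu + d. Substituting each data point gives a linear system:
  8a + 4b + 2c + d = 51
  27a + 9b + 3c + d = 134
  64a + 16b + 4c + d = 279
  125a + 25b + 5c + d = 504
Solving the system yields a = 3, b = 4, c = 6, d = -1.
So q(u) = 3u^3 + 4u^2 + 6u - 1.
Then q(9) = 2564.

2564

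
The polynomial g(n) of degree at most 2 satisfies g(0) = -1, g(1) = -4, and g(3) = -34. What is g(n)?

g(n) = -4n^2 + n - 1

Using the Lagrange interpolation formula with nodes 0, 1, 3:
  L_0(n) = (n - 1)(n - 3) / 3
  L_1(n) = n(n - 3) / -2
  L_2(n) = n(n - 1) / 6
Then g(n) = -1·L_0(n) - 4·L_1(n) - 34·L_2(n).
Expanding and collecting terms gives g(n) = -4n^2 + n - 1.
Check: g(3) = -34. ✓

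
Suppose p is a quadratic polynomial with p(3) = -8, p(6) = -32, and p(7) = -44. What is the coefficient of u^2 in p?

-1

Write p(u) = au^2 + bu + c. Substituting each data point gives a linear system:
  9a + 3b + c = -8
  36a + 6b + c = -32
  49a + 7b + c = -44
Solving the system yields a = -1, b = 1, c = -2.
So p(u) = -u² + u - 2.
The leading coefficient is -1.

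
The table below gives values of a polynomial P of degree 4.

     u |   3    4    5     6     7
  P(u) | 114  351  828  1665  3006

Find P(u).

Write P(u) = au^4 + bu^3 + cu^2 + du + e. Substituting each data point gives a linear system:
  81a + 27b + 9c + 3d + e = 114
  256a + 64b + 16c + 4d + e = 351
  625a + 125b + 25c + 5d + e = 828
  1296a + 216b + 36c + 6d + e = 1665
  2401a + 343b + 49c + 7d + e = 3006
Solving the system yields a = 1, b = 2, c = -1, d = -5, e = 3.
So P(u) = u⁴ + 2u³ - u² - 5u + 3.
Check: P(3) = 114. ✓

P(u) = u^4 + 2u^3 - u^2 - 5u + 3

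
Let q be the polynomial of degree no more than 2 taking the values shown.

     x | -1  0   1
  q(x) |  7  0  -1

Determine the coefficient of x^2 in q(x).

Write q(x) = ax^2 + bx + c. Substituting each data point gives a linear system:
  a - b + c = 7
  c = 0
  a + b + c = -1
Solving the system yields a = 3, b = -4, c = 0.
So q(x) = 3x^2 - 4x.
The leading coefficient is 3.

3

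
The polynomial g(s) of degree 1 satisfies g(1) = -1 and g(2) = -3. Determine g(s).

g(s) = -2s + 1

Write g(s) = as + b. Substituting each data point gives a linear system:
  a + b = -1
  2a + b = -3
Solving the system yields a = -2, b = 1.
So g(s) = -2s + 1.
Check: g(1) = -1. ✓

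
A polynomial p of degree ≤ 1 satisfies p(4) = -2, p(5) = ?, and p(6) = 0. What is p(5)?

-1

On equispaced nodes a degree-1 polynomial has vanishing second forward difference, so
  p(4) - 2·p(5) + p(6) = 0.
Substituting the known values and solving for p(5):
  -2·p(5) = 2
  p(5) = -1.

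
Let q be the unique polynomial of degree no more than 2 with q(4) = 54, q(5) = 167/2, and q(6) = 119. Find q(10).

321

Using the Lagrange interpolation formula with nodes 4, 5, 6:
  L_0(n) = (n - 5)(n - 6) / 2
  L_1(n) = (n - 4)(n - 6) / -1
  L_2(n) = (n - 4)(n - 5) / 2
Then q(n) = 54·L_0(n) + 167/2·L_1(n) + 119·L_2(n).
Expanding and collecting terms gives q(n) = 3n² + (5/2)n - 4.
Evaluating at n = 10: q(10) = 321.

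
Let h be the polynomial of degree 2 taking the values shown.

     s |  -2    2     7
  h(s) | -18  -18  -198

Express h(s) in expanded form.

h(s) = -4s^2 - 2

Using the Lagrange interpolation formula with nodes -2, 2, 7:
  L_0(s) = (s - 2)(s - 7) / 36
  L_1(s) = (s + 2)(s - 7) / -20
  L_2(s) = (s + 2)(s - 2) / 45
Then h(s) = -18·L_0(s) - 18·L_1(s) - 198·L_2(s).
Expanding and collecting terms gives h(s) = -4s^2 - 2.
Check: h(7) = -198. ✓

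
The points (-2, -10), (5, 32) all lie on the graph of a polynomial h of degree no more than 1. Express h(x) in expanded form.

Using the Lagrange interpolation formula with nodes -2, 5:
  L_0(x) = (x - 5) / -7
  L_1(x) = (x + 2) / 7
Then h(x) = -10·L_0(x) + 32·L_1(x).
Expanding and collecting terms gives h(x) = 6x + 2.
Check: h(5) = 32. ✓

h(x) = 6x + 2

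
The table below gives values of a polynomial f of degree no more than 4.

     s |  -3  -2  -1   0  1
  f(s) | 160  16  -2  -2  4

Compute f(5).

Write f(s) = as^4 + bs^3 + cs^2 + ds + e. Substituting each data point gives a linear system:
  81a - 27b + 9c - 3d + e = 160
  16a - 8b + 4c - 2d + e = 16
  a - b + c - d + e = -2
  e = -2
  a + b + c + d + e = 4
Solving the system yields a = 4, b = 6, c = -1, d = -3, e = -2.
So f(s) = 4s^4 + 6s^3 - s^2 - 3s - 2.
Then f(5) = 3208.

3208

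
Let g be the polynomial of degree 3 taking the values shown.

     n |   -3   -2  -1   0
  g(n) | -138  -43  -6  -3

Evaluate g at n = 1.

-10

Write g(n) = an^3 + bn^2 + cn + d. Substituting each data point gives a linear system:
  -27a + 9b - 3c + d = -138
  -8a + 4b - 2c + d = -43
  -a + b - c + d = -6
  d = -3
Solving the system yields a = 4, b = -5, c = -6, d = -3.
So g(n) = 4n³ - 5n² - 6n - 3.
Then g(1) = -10.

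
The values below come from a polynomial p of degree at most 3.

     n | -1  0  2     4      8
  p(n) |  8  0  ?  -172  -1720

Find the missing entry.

-10

The 4 known points determine the degree-3 polynomial uniquely.
Write p(n) = an^3 + bn^2 + cn + d. Substituting each data point gives a linear system:
  -a + b - c + d = 8
  d = 0
  64a + 16b + 4c + d = -172
  512a + 64b + 8c + d = -1720
Solving the system yields a = -4, b = 5, c = 1, d = 0.
So p(n) = -4n^3 + 5n^2 + n.
Then p(2) = -10.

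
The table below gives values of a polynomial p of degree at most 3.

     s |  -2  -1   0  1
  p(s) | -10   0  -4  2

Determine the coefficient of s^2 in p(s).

5

Write p(s) = as^3 + bs^2 + cs + d. Substituting each data point gives a linear system:
  -8a + 4b - 2c + d = -10
  -a + b - c + d = 0
  d = -4
  a + b + c + d = 2
Solving the system yields a = 4, b = 5, c = -3, d = -4.
So p(s) = 4s^3 + 5s^2 - 3s - 4.
The coefficient of s^2 is 5.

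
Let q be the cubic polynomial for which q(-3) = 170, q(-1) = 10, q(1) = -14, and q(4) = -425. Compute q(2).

-65

Write q(s) = as^3 + bs^2 + cs + d. Substituting each data point gives a linear system:
  -27a + 9b - 3c + d = 170
  -a + b - c + d = 10
  a + b + c + d = -14
  64a + 16b + 4c + d = -425
Solving the system yields a = -6, b = -1, c = -6, d = -1.
So q(s) = -6s^3 - s^2 - 6s - 1.
Then q(2) = -65.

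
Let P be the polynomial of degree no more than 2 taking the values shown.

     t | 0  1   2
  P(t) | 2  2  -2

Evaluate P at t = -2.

Forward differences of the values at t = 0, 1, 2:
  P  : 2  2  -2
  Δ  : 0  -4
  Δ^2: -4
The second differences are constant, confirming degree 2.
Interpolating (Newton forward form) and evaluating at t = -2 gives P(-2) = -10.

-10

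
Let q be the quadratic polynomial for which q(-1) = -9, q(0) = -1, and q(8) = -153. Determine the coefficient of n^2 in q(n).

-3

Write q(n) = an^2 + bn + c. Substituting each data point gives a linear system:
  a - b + c = -9
  c = -1
  64a + 8b + c = -153
Solving the system yields a = -3, b = 5, c = -1.
So q(n) = -3n^2 + 5n - 1.
The leading coefficient is -3.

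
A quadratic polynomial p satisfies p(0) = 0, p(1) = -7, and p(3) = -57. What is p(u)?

p(u) = -6u^2 - u

Write p(u) = au^2 + bu + c. Substituting each data point gives a linear system:
  c = 0
  a + b + c = -7
  9a + 3b + c = -57
Solving the system yields a = -6, b = -1, c = 0.
So p(u) = -6u^2 - u.
Check: p(0) = 0. ✓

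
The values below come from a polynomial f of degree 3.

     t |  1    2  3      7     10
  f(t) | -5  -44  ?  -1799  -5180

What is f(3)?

-147

The 4 known points determine the degree-3 polynomial uniquely.
Write f(t) = at^3 + bt^2 + ct + d. Substituting each data point gives a linear system:
  a + b + c + d = -5
  8a + 4b + 2c + d = -44
  343a + 49b + 7c + d = -1799
  1000a + 100b + 10c + d = -5180
Solving the system yields a = -5, b = -2, c = 2, d = 0.
So f(t) = -5t^3 - 2t^2 + 2t.
Then f(3) = -147.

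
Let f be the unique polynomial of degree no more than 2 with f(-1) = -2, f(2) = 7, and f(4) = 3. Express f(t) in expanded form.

Write f(t) = at^2 + bt + c. Substituting each data point gives a linear system:
  a - b + c = -2
  4a + 2b + c = 7
  16a + 4b + c = 3
Solving the system yields a = -1, b = 4, c = 3.
So f(t) = -t^2 + 4t + 3.
Check: f(4) = 3. ✓

f(t) = -t^2 + 4t + 3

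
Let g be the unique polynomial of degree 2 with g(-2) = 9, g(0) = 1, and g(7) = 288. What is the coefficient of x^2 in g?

5

Write g(x) = ax^2 + bx + c. Substituting each data point gives a linear system:
  4a - 2b + c = 9
  c = 1
  49a + 7b + c = 288
Solving the system yields a = 5, b = 6, c = 1.
So g(x) = 5x^2 + 6x + 1.
The leading coefficient is 5.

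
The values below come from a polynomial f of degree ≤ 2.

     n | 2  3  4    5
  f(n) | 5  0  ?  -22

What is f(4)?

On equispaced nodes a degree-2 polynomial has vanishing third forward difference, so
  - f(2) + 3·f(3) - 3·f(4) + f(5) = 0.
Substituting the known values and solving for f(4):
  -3·f(4) = 27
  f(4) = -9.

-9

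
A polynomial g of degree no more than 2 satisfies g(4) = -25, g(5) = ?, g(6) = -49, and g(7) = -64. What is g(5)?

-36

On equispaced nodes a degree-2 polynomial has vanishing third forward difference, so
  - g(4) + 3·g(5) - 3·g(6) + g(7) = 0.
Substituting the known values and solving for g(5):
  3·g(5) = -108
  g(5) = -36.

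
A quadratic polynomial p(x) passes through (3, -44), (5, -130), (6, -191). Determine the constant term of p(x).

-5

Write p(x) = ax^2 + bx + c. Substituting each data point gives a linear system:
  9a + 3b + c = -44
  25a + 5b + c = -130
  36a + 6b + c = -191
Solving the system yields a = -6, b = 5, c = -5.
So p(x) = -6x^2 + 5x - 5.
The constant term is -5.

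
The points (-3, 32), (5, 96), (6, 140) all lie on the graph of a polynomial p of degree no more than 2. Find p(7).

192

Using the Lagrange interpolation formula with nodes -3, 5, 6:
  L_0(u) = (u - 5)(u - 6) / 72
  L_1(u) = (u + 3)(u - 6) / -8
  L_2(u) = (u + 3)(u - 5) / 9
Then p(u) = 32·L_0(u) + 96·L_1(u) + 140·L_2(u).
Expanding and collecting terms gives p(u) = 4u² - 4.
Evaluating at u = 7: p(7) = 192.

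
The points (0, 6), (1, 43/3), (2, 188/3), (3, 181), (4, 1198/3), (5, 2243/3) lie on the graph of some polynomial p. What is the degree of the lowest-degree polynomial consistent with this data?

3

Forward differences of the values at u = 0, 1, 2, 3, 4, 5:
  p  : 6  43/3  188/3  181  1198/3  2243/3
  Δ  : 25/3  145/3  355/3  655/3  1045/3
  Δ^2: 40  70  100  130
  Δ^3: 30  30  30
  Δ^4: 0  0
  Δ^5: 0
The third differences are constant (30) and nonzero, while all higher differences vanish, so the minimal degree is 3.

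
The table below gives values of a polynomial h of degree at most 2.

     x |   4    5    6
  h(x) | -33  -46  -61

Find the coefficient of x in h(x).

Write h(x) = ax^2 + bx + c. Substituting each data point gives a linear system:
  16a + 4b + c = -33
  25a + 5b + c = -46
  36a + 6b + c = -61
Solving the system yields a = -1, b = -4, c = -1.
So h(x) = -x^2 - 4x - 1.
The coefficient of x is -4.

-4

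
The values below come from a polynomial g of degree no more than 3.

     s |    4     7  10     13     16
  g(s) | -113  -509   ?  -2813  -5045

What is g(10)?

-1355

On equispaced nodes a degree-3 polynomial has vanishing fourth forward difference, so
  g(4) - 4·g(7) + 6·g(10) - 4·g(13) + g(16) = 0.
Substituting the known values and solving for g(10):
  6·g(10) = -8130
  g(10) = -1355.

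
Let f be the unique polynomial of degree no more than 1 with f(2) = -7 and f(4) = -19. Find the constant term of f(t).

Write f(t) = at + b. Substituting each data point gives a linear system:
  2a + b = -7
  4a + b = -19
Solving the system yields a = -6, b = 5.
So f(t) = -6t + 5.
The constant term is 5.

5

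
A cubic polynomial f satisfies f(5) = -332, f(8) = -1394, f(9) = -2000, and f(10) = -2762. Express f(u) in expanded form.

Write f(u) = au^3 + bu^2 + cu + d. Substituting each data point gives a linear system:
  125a + 25b + 5c + d = -332
  512a + 64b + 8c + d = -1394
  729a + 81b + 9c + d = -2000
  1000a + 100b + 10c + d = -2762
Solving the system yields a = -3, b = 3, c = -6, d = -2.
So f(u) = -3u^3 + 3u^2 - 6u - 2.
Check: f(10) = -2762. ✓

f(u) = -3u^3 + 3u^2 - 6u - 2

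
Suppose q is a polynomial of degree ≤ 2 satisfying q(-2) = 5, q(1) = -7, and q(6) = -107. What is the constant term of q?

Write q(n) = an^2 + bn + c. Substituting each data point gives a linear system:
  4a - 2b + c = 5
  a + b + c = -7
  36a + 6b + c = -107
Solving the system yields a = -2, b = -6, c = 1.
So q(n) = -2n² - 6n + 1.
The constant term is 1.

1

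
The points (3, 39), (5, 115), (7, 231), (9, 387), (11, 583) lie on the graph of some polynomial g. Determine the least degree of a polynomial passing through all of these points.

2

Forward differences of the values at n = 3, 5, 7, 9, 11:
  g  : 39  115  231  387  583
  Δ  : 76  116  156  196
  Δ^2: 40  40  40
  Δ^3: 0  0
  Δ^4: 0
The second differences are constant (40) and nonzero, while all higher differences vanish, so the minimal degree is 2.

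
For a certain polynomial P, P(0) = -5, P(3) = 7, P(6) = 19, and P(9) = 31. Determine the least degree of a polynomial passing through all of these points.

Forward differences of the values at x = 0, 3, 6, 9:
  P  : -5  7  19  31
  Δ  : 12  12  12
  Δ^2: 0  0
  Δ^3: 0
The first differences are constant (12) and nonzero, while all higher differences vanish, so the minimal degree is 1.

1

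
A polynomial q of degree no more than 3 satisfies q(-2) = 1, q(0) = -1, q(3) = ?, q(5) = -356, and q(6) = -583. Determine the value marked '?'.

The 4 known points determine the degree-3 polynomial uniquely.
Write q(x) = ax^3 + bx^2 + cx + d. Substituting each data point gives a linear system:
  -8a + 4b - 2c + d = 1
  d = -1
  125a + 25b + 5c + d = -356
  216a + 36b + 6c + d = -583
Solving the system yields a = -2, b = -4, c = -1, d = -1.
So q(x) = -2x^3 - 4x^2 - x - 1.
Then q(3) = -94.

-94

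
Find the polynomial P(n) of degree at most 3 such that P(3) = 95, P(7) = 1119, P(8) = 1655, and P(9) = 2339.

Write P(n) = an^3 + bn^2 + cn + d. Substituting each data point gives a linear system:
  27a + 9b + 3c + d = 95
  343a + 49b + 7c + d = 1119
  512a + 64b + 8c + d = 1655
  729a + 81b + 9c + d = 2339
Solving the system yields a = 3, b = 2, c = -1, d = -1.
So P(n) = 3n^3 + 2n^2 - n - 1.
Check: P(8) = 1655. ✓

P(n) = 3n^3 + 2n^2 - n - 1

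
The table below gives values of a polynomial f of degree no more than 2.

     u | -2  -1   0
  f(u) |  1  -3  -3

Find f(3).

21

Using the Lagrange interpolation formula with nodes -2, -1, 0:
  L_0(u) = (u + 1)u / 2
  L_1(u) = (u + 2)u / -1
  L_2(u) = (u + 2)(u + 1) / 2
Then f(u) = 1·L_0(u) - 3·L_1(u) - 3·L_2(u).
Expanding and collecting terms gives f(u) = 2u² + 2u - 3.
Evaluating at u = 3: f(3) = 21.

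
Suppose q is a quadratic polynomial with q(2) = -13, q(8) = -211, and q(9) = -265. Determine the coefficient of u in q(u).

Write q(u) = au^2 + bu + c. Substituting each data point gives a linear system:
  4a + 2b + c = -13
  64a + 8b + c = -211
  81a + 9b + c = -265
Solving the system yields a = -3, b = -3, c = 5.
So q(u) = -3u² - 3u + 5.
The coefficient of u is -3.

-3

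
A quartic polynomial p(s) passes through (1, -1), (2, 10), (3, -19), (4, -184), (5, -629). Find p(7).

-3175

Using the Lagrange interpolation formula with nodes 1, 2, 3, 4, 5:
  L_0(s) = (s - 2)(s - 3)(s - 4)(s - 5) / 24
  L_1(s) = (s - 1)(s - 3)(s - 4)(s - 5) / -6
  L_2(s) = (s - 1)(s - 2)(s - 4)(s - 5) / 4
  L_3(s) = (s - 1)(s - 2)(s - 3)(s - 5) / -6
  L_4(s) = (s - 1)(s - 2)(s - 3)(s - 4) / 24
Then p(s) = -1·L_0(s) + 10·L_1(s) - 19·L_2(s) - 184·L_3(s) - 629·L_4(s).
Expanding and collecting terms gives p(s) = -2s^4 + 4s^3 + 6s^2 - 5s - 4.
Evaluating at s = 7: p(7) = -3175.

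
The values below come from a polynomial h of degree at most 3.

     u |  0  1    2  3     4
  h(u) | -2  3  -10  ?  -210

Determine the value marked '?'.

-71

On equispaced nodes a degree-3 polynomial has vanishing fourth forward difference, so
  h(0) - 4·h(1) + 6·h(2) - 4·h(3) + h(4) = 0.
Substituting the known values and solving for h(3):
  -4·h(3) = 284
  h(3) = -71.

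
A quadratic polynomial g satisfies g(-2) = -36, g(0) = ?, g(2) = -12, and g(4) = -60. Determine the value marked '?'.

-4

On equispaced nodes a degree-2 polynomial has vanishing third forward difference, so
  - g(-2) + 3·g(0) - 3·g(2) + g(4) = 0.
Substituting the known values and solving for g(0):
  3·g(0) = -12
  g(0) = -4.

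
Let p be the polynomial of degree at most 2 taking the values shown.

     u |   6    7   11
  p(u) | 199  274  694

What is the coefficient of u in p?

Write p(u) = au^2 + bu + c. Substituting each data point gives a linear system:
  36a + 6b + c = 199
  49a + 7b + c = 274
  121a + 11b + c = 694
Solving the system yields a = 6, b = -3, c = 1.
So p(u) = 6u^2 - 3u + 1.
The coefficient of u is -3.

-3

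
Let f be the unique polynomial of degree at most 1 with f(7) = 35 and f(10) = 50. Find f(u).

Write f(u) = au + b. Substituting each data point gives a linear system:
  7a + b = 35
  10a + b = 50
Solving the system yields a = 5, b = 0.
So f(u) = 5u.
Check: f(7) = 35. ✓

f(u) = 5u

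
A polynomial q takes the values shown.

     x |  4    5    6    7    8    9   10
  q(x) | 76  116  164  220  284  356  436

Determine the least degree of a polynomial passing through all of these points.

2

Forward differences of the values at x = 4, 5, 6, 7, 8, 9, 10:
  q  : 76  116  164  220  284  356  436
  Δ  : 40  48  56  64  72  80
  Δ^2: 8  8  8  8  8
  Δ^3: 0  0  0  0
  Δ^4: 0  0  0
  Δ^5: 0  0
  Δ^6: 0
The second differences are constant (8) and nonzero, while all higher differences vanish, so the minimal degree is 2.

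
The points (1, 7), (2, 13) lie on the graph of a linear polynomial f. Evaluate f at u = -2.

-11

Using the Lagrange interpolation formula with nodes 1, 2:
  L_0(u) = (u - 2) / -1
  L_1(u) = (u - 1) / 1
Then f(u) = 7·L_0(u) + 13·L_1(u).
Expanding and collecting terms gives f(u) = 6u + 1.
Evaluating at u = -2: f(-2) = -11.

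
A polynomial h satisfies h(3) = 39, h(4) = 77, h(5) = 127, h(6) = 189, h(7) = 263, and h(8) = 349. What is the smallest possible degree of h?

2

Forward differences of the values at s = 3, 4, 5, 6, 7, 8:
  h  : 39  77  127  189  263  349
  Δ  : 38  50  62  74  86
  Δ^2: 12  12  12  12
  Δ^3: 0  0  0
  Δ^4: 0  0
  Δ^5: 0
The second differences are constant (12) and nonzero, while all higher differences vanish, so the minimal degree is 2.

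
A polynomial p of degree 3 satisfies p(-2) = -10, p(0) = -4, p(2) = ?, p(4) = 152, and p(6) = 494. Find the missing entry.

On equispaced nodes a degree-3 polynomial has vanishing fourth forward difference, so
  p(-2) - 4·p(0) + 6·p(2) - 4·p(4) + p(6) = 0.
Substituting the known values and solving for p(2):
  6·p(2) = 108
  p(2) = 18.

18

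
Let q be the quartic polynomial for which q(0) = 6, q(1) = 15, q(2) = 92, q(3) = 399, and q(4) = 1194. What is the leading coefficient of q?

Write q(x) = ax^4 + bx^3 + cx^2 + dx + e. Substituting each data point gives a linear system:
  e = 6
  a + b + c + d + e = 15
  16a + 8b + 4c + 2d + e = 92
  81a + 27b + 9c + 3d + e = 399
  256a + 64b + 16c + 4d + e = 1194
Solving the system yields a = 4, b = 3, c = -3, d = 5, e = 6.
So q(x) = 4x⁴ + 3x³ - 3x² + 5x + 6.
The leading coefficient is 4.

4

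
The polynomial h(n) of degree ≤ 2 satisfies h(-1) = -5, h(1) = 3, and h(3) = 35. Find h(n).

Write h(n) = an^2 + bn + c. Substituting each data point gives a linear system:
  a - b + c = -5
  a + b + c = 3
  9a + 3b + c = 35
Solving the system yields a = 3, b = 4, c = -4.
So h(n) = 3n² + 4n - 4.
Check: h(1) = 3. ✓

h(n) = 3n^2 + 4n - 4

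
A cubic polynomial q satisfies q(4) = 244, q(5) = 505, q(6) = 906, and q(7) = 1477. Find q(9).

3249

Forward differences of the values at s = 4, 5, 6, 7:
  q  : 244  505  906  1477
  Δ  : 261  401  571
  Δ^2: 140  170
  Δ^3: 30
The third differences are constant, confirming degree 3.
Interpolating (Newton forward form) and evaluating at s = 9 gives q(9) = 3249.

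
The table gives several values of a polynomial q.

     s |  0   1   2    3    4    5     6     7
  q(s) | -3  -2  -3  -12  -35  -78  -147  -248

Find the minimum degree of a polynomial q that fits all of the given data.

Forward differences of the values at s = 0, 1, 2, 3, 4, 5, 6, 7:
  q  : -3  -2  -3  -12  -35  -78  -147  -248
  Δ  : 1  -1  -9  -23  -43  -69  -101
  Δ^2: -2  -8  -14  -20  -26  -32
  Δ^3: -6  -6  -6  -6  -6
  Δ^4: 0  0  0  0
  Δ^5: 0  0  0
  Δ^6: 0  0
  Δ^7: 0
The third differences are constant (-6) and nonzero, while all higher differences vanish, so the minimal degree is 3.

3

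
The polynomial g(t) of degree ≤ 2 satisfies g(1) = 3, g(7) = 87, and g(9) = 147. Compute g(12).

Using the Lagrange interpolation formula with nodes 1, 7, 9:
  L_0(t) = (t - 7)(t - 9) / 48
  L_1(t) = (t - 1)(t - 9) / -12
  L_2(t) = (t - 1)(t - 7) / 16
Then g(t) = 3·L_0(t) + 87·L_1(t) + 147·L_2(t).
Expanding and collecting terms gives g(t) = 2t² - 2t + 3.
Evaluating at t = 12: g(12) = 267.

267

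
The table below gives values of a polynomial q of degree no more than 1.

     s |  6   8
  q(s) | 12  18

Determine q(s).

q(s) = 3s - 6

Using the Lagrange interpolation formula with nodes 6, 8:
  L_0(s) = (s - 8) / -2
  L_1(s) = (s - 6) / 2
Then q(s) = 12·L_0(s) + 18·L_1(s).
Expanding and collecting terms gives q(s) = 3s - 6.
Check: q(6) = 12. ✓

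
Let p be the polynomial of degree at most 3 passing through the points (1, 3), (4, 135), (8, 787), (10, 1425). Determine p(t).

Write p(t) = at^3 + bt^2 + ct + d. Substituting each data point gives a linear system:
  a + b + c + d = 3
  64a + 16b + 4c + d = 135
  512a + 64b + 8c + d = 787
  1000a + 100b + 10c + d = 1425
Solving the system yields a = 1, b = 4, c = 3, d = -5.
So p(t) = t³ + 4t² + 3t - 5.
Check: p(10) = 1425. ✓

p(t) = t^3 + 4t^2 + 3t - 5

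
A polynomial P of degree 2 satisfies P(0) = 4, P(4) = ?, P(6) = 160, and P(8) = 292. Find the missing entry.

The 3 known points determine the degree-2 polynomial uniquely.
Write P(u) = au^2 + bu + c. Substituting each data point gives a linear system:
  c = 4
  36a + 6b + c = 160
  64a + 8b + c = 292
Solving the system yields a = 5, b = -4, c = 4.
So P(u) = 5u^2 - 4u + 4.
Then P(4) = 68.

68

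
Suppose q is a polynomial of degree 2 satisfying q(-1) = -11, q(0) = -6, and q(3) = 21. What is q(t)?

q(t) = t^2 + 6t - 6

Write q(t) = at^2 + bt + c. Substituting each data point gives a linear system:
  a - b + c = -11
  c = -6
  9a + 3b + c = 21
Solving the system yields a = 1, b = 6, c = -6.
So q(t) = t^2 + 6t - 6.
Check: q(0) = -6. ✓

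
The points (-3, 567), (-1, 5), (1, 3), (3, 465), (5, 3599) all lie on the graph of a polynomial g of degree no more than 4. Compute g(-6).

8340

Using the Lagrange interpolation formula with nodes -3, -1, 1, 3, 5:
  L_0(s) = (s + 1)(s - 1)(s - 3)(s - 5) / 384
  L_1(s) = (s + 3)(s - 1)(s - 3)(s - 5) / -96
  L_2(s) = (s + 3)(s + 1)(s - 3)(s - 5) / 64
  L_3(s) = (s + 3)(s + 1)(s - 1)(s - 5) / -96
  L_4(s) = (s + 3)(s + 1)(s - 1)(s - 3) / 384
Then g(s) = 567·L_0(s) + 5·L_1(s) + 3·L_2(s) + 465·L_3(s) + 3599·L_4(s).
Expanding and collecting terms gives g(s) = 6s^4 - 2s^3 + 4s^2 + s - 6.
Evaluating at s = -6: g(-6) = 8340.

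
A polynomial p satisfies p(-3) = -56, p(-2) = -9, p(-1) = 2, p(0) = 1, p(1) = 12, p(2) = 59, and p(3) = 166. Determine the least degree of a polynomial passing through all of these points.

3

Forward differences of the values at t = -3, -2, -1, 0, 1, 2, 3:
  p  : -56  -9  2  1  12  59  166
  Δ  : 47  11  -1  11  47  107
  Δ^2: -36  -12  12  36  60
  Δ^3: 24  24  24  24
  Δ^4: 0  0  0
  Δ^5: 0  0
  Δ^6: 0
The third differences are constant (24) and nonzero, while all higher differences vanish, so the minimal degree is 3.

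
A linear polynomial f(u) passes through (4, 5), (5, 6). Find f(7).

Using the Lagrange interpolation formula with nodes 4, 5:
  L_0(u) = (u - 5) / -1
  L_1(u) = (u - 4) / 1
Then f(u) = 5·L_0(u) + 6·L_1(u).
Expanding and collecting terms gives f(u) = u + 1.
Evaluating at u = 7: f(7) = 8.

8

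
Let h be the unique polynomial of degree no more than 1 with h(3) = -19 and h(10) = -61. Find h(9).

-55

Using the Lagrange interpolation formula with nodes 3, 10:
  L_0(t) = (t - 10) / -7
  L_1(t) = (t - 3) / 7
Then h(t) = -19·L_0(t) - 61·L_1(t).
Expanding and collecting terms gives h(t) = -6t - 1.
Evaluating at t = 9: h(9) = -55.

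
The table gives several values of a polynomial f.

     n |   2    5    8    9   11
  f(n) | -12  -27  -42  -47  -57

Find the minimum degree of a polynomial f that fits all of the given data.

Divided differences on the nodes 2, 5, 8, 9, 11:
  order 0: -12  -27  -42  -47  -57
  order 1: -5  -5  -5  -5
  order 2: 0  0  0
  order 3: 0  0
  order 4: 0
The order-1 divided differences are all -5 (nonzero) and every higher order vanishes, so the data lies on a polynomial of degree exactly 1.

1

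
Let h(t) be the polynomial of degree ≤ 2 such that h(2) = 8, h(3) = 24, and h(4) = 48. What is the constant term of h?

0

Write h(t) = at^2 + bt + c. Substituting each data point gives a linear system:
  4a + 2b + c = 8
  9a + 3b + c = 24
  16a + 4b + c = 48
Solving the system yields a = 4, b = -4, c = 0.
So h(t) = 4t^2 - 4t.
The constant term is 0.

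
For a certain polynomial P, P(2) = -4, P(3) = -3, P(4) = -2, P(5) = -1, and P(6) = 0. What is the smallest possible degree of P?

1

Forward differences of the values at x = 2, 3, 4, 5, 6:
  P  : -4  -3  -2  -1  0
  Δ  : 1  1  1  1
  Δ^2: 0  0  0
  Δ^3: 0  0
  Δ^4: 0
The first differences are constant (1) and nonzero, while all higher differences vanish, so the minimal degree is 1.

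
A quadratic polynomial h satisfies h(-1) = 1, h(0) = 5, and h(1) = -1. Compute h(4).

-79

Write h(s) = as^2 + bs + c. Substituting each data point gives a linear system:
  a - b + c = 1
  c = 5
  a + b + c = -1
Solving the system yields a = -5, b = -1, c = 5.
So h(s) = -5s^2 - s + 5.
Then h(4) = -79.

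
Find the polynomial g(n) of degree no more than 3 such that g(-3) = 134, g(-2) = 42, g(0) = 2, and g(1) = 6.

Write g(n) = an^3 + bn^2 + cn + d. Substituting each data point gives a linear system:
  -27a + 9b - 3c + d = 134
  -8a + 4b - 2c + d = 42
  d = 2
  a + b + c + d = 6
Solving the system yields a = -4, b = 4, c = 4, d = 2.
So g(n) = -4n^3 + 4n^2 + 4n + 2.
Check: g(-2) = 42. ✓

g(n) = -4n^3 + 4n^2 + 4n + 2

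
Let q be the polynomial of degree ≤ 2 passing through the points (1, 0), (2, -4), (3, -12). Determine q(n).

Write q(n) = an^2 + bn + c. Substituting each data point gives a linear system:
  a + b + c = 0
  4a + 2b + c = -4
  9a + 3b + c = -12
Solving the system yields a = -2, b = 2, c = 0.
So q(n) = -2n² + 2n.
Check: q(2) = -4. ✓

q(n) = -2n^2 + 2n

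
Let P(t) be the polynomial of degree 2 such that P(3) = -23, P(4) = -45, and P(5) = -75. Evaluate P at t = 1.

-3

Forward differences of the values at t = 3, 4, 5:
  P  : -23  -45  -75
  Δ  : -22  -30
  Δ^2: -8
The second differences are constant, confirming degree 2.
Interpolating (Newton forward form) and evaluating at t = 1 gives P(1) = -3.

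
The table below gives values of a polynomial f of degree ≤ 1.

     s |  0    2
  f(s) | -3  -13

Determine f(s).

f(s) = -5s - 3

Using the Lagrange interpolation formula with nodes 0, 2:
  L_0(s) = (s - 2) / -2
  L_1(s) = s / 2
Then f(s) = -3·L_0(s) - 13·L_1(s).
Expanding and collecting terms gives f(s) = -5s - 3.
Check: f(2) = -13. ✓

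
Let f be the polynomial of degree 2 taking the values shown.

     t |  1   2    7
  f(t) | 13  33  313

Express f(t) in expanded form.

Write f(t) = at^2 + bt + c. Substituting each data point gives a linear system:
  a + b + c = 13
  4a + 2b + c = 33
  49a + 7b + c = 313
Solving the system yields a = 6, b = 2, c = 5.
So f(t) = 6t^2 + 2t + 5.
Check: f(7) = 313. ✓

f(t) = 6t^2 + 2t + 5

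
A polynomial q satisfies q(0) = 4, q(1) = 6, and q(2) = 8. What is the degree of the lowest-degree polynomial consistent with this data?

1

Forward differences of the values at u = 0, 1, 2:
  q  : 4  6  8
  Δ  : 2  2
  Δ^2: 0
The first differences are constant (2) and nonzero, while all higher differences vanish, so the minimal degree is 1.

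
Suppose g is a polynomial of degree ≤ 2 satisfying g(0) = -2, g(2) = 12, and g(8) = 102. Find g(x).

Using the Lagrange interpolation formula with nodes 0, 2, 8:
  L_0(x) = (x - 2)(x - 8) / 16
  L_1(x) = x(x - 8) / -12
  L_2(x) = x(x - 2) / 48
Then g(x) = -2·L_0(x) + 12·L_1(x) + 102·L_2(x).
Expanding and collecting terms gives g(x) = x² + 5x - 2.
Check: g(2) = 12. ✓

g(x) = x^2 + 5x - 2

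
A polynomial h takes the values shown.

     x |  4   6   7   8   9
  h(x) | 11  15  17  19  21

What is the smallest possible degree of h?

1

Divided differences on the nodes 4, 6, 7, 8, 9:
  order 0: 11  15  17  19  21
  order 1: 2  2  2  2
  order 2: 0  0  0
  order 3: 0  0
  order 4: 0
The order-1 divided differences are all 2 (nonzero) and every higher order vanishes, so the data lies on a polynomial of degree exactly 1.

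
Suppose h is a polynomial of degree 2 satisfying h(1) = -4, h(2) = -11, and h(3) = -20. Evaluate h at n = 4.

Using the Lagrange interpolation formula with nodes 1, 2, 3:
  L_0(n) = (n - 2)(n - 3) / 2
  L_1(n) = (n - 1)(n - 3) / -1
  L_2(n) = (n - 1)(n - 2) / 2
Then h(n) = -4·L_0(n) - 11·L_1(n) - 20·L_2(n).
Expanding and collecting terms gives h(n) = -n^2 - 4n + 1.
Evaluating at n = 4: h(4) = -31.

-31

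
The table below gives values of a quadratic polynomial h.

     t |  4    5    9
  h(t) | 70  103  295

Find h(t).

Using the Lagrange interpolation formula with nodes 4, 5, 9:
  L_0(t) = (t - 5)(t - 9) / 5
  L_1(t) = (t - 4)(t - 9) / -4
  L_2(t) = (t - 4)(t - 5) / 20
Then h(t) = 70·L_0(t) + 103·L_1(t) + 295·L_2(t).
Expanding and collecting terms gives h(t) = 3t^2 + 6t - 2.
Check: h(4) = 70. ✓

h(t) = 3t^2 + 6t - 2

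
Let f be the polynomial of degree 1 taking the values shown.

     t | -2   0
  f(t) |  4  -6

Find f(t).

f(t) = -5t - 6

Using the Lagrange interpolation formula with nodes -2, 0:
  L_0(t) = t / -2
  L_1(t) = (t + 2) / 2
Then f(t) = 4·L_0(t) - 6·L_1(t).
Expanding and collecting terms gives f(t) = -5t - 6.
Check: f(-2) = 4. ✓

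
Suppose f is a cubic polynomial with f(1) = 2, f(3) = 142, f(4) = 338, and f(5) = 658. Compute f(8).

Write f(u) = au^3 + bu^2 + cu + d. Substituting each data point gives a linear system:
  a + b + c + d = 2
  27a + 9b + 3c + d = 142
  64a + 16b + 4c + d = 338
  125a + 25b + 5c + d = 658
Solving the system yields a = 5, b = 2, c = -3, d = -2.
So f(u) = 5u³ + 2u² - 3u - 2.
Then f(8) = 2662.

2662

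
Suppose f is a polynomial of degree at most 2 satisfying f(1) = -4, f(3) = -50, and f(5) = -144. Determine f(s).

Using the Lagrange interpolation formula with nodes 1, 3, 5:
  L_0(s) = (s - 3)(s - 5) / 8
  L_1(s) = (s - 1)(s - 5) / -4
  L_2(s) = (s - 1)(s - 3) / 8
Then f(s) = -4·L_0(s) - 50·L_1(s) - 144·L_2(s).
Expanding and collecting terms gives f(s) = -6s² + s + 1.
Check: f(3) = -50. ✓

f(s) = -6s^2 + s + 1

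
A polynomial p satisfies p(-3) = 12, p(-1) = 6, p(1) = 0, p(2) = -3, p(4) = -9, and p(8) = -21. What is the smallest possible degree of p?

Divided differences on the nodes -3, -1, 1, 2, 4, 8:
  order 0: 12  6  0  -3  -9  -21
  order 1: -3  -3  -3  -3  -3
  order 2: 0  0  0  0
  order 3: 0  0  0
  order 4: 0  0
  order 5: 0
The order-1 divided differences are all -3 (nonzero) and every higher order vanishes, so the data lies on a polynomial of degree exactly 1.

1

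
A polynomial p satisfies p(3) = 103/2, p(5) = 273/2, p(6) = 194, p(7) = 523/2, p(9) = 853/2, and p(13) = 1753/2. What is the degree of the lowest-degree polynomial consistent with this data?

Divided differences on the nodes 3, 5, 6, 7, 9, 13:
  order 0: 103/2  273/2  194  523/2  853/2  1753/2
  order 1: 85/2  115/2  135/2  165/2  225/2
  order 2: 5  5  5  5
  order 3: 0  0  0
  order 4: 0  0
  order 5: 0
The order-2 divided differences are all 5 (nonzero) and every higher order vanishes, so the data lies on a polynomial of degree exactly 2.

2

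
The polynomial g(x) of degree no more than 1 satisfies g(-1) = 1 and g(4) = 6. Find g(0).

2

Write g(x) = ax + b. Substituting each data point gives a linear system:
  -a + b = 1
  4a + b = 6
Solving the system yields a = 1, b = 2.
So g(x) = x + 2.
Then g(0) = 2.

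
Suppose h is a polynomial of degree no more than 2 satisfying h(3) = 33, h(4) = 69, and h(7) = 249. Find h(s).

h(s) = 6s^2 - 6s - 3

Write h(s) = as^2 + bs + c. Substituting each data point gives a linear system:
  9a + 3b + c = 33
  16a + 4b + c = 69
  49a + 7b + c = 249
Solving the system yields a = 6, b = -6, c = -3.
So h(s) = 6s^2 - 6s - 3.
Check: h(7) = 249. ✓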